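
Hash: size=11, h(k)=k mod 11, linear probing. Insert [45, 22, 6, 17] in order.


Insertions: 45->slot 1; 22->slot 0; 6->slot 6; 17->slot 7
Table: [22, 45, None, None, None, None, 6, 17, None, None, None]


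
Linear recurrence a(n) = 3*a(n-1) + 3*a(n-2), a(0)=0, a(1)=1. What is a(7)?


Build bottom-up:
...a(5)=171, a(6)=648, a(7)=3*648+3*171=2457


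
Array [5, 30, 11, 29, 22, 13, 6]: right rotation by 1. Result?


Right rotate by 1: [6, 5, 30, 11, 29, 22, 13]


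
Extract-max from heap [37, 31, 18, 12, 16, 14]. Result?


Max = 37
Replace root with last, heapify down
Resulting heap: [31, 16, 18, 12, 14]


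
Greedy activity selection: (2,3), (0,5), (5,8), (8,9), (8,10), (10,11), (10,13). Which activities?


Greedy: pick earliest-ending, then skip overlaps.
Selected (4 activities): [(2, 3), (5, 8), (8, 9), (10, 11)]


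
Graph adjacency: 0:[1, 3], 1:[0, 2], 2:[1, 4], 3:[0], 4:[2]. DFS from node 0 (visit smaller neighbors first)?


DFS stack-based: start with [0]
Visit order: [0, 1, 2, 4, 3]


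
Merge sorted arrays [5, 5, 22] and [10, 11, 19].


Compare heads, take smaller each step.
Merged: [5, 5, 10, 11, 19, 22]


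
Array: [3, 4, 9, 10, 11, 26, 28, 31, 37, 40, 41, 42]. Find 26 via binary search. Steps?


Search for 26:
[0,11] mid=5 arr[5]=26
Total: 1 comparisons


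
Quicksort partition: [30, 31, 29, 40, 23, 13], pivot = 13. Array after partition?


Elements <= 13 go left of pivot.
Result: [13, 31, 29, 40, 23, 30], pivot at index 0


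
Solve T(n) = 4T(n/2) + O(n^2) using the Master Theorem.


a=4, b=2, c=2. log_2(4)=2 = c=2. Case 2: O(n^c log n) = O(n^2 log n)
Complexity: O(n^2 log n)


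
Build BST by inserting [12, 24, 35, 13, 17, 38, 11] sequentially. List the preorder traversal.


Root = 12; build tree by BST insertion.
Preorder traversal: [12, 11, 24, 13, 17, 35, 38]


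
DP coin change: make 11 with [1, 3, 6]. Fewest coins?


dp[0]=0; dp[i]=1+min(dp[i-c] for c in coins)
...dp[6]=1, dp[7]=2, dp[8]=3, dp[9]=2, dp[10]=3, dp[11]=4
Minimum coins for 11 = 4


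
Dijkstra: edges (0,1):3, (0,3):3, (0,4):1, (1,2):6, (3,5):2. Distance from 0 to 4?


Dijkstra from 0:
Distances: {0: 0, 1: 3, 2: 9, 3: 3, 4: 1, 5: 5}
Shortest distance to 4 = 1, path = [0, 4]


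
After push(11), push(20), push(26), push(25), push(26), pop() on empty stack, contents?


push(11) -> [11]
push(20) -> [11, 20]
push(26) -> [11, 20, 26]
push(25) -> [11, 20, 26, 25]
push(26) -> [11, 20, 26, 25, 26]
pop() returns 26 -> [11, 20, 26, 25]
Final stack (bottom to top): [11, 20, 26, 25]


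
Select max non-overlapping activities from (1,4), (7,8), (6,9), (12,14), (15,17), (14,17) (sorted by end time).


Greedy: pick earliest-ending, then skip overlaps.
Selected (4 activities): [(1, 4), (7, 8), (12, 14), (15, 17)]


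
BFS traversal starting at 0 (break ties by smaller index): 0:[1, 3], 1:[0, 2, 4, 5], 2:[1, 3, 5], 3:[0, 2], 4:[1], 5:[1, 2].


BFS queue: start with [0]
Visit order: [0, 1, 3, 2, 4, 5]


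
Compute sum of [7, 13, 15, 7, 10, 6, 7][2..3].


Prefix sums: [0, 7, 20, 35, 42, 52, 58, 65]
Sum[2..3] = prefix[4] - prefix[2] = 42 - 20 = 22


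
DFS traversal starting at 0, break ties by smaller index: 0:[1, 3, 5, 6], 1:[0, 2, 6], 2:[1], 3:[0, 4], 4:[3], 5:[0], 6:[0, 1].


DFS stack-based: start with [0]
Visit order: [0, 1, 2, 6, 3, 4, 5]


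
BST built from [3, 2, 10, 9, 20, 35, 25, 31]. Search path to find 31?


BST root = 3
Search for 31: compare at each node
Path: [3, 10, 20, 35, 25, 31]


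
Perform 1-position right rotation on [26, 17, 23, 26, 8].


Right rotate by 1: [8, 26, 17, 23, 26]


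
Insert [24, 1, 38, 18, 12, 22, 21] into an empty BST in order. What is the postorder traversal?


Root = 24; build tree by BST insertion.
Postorder traversal: [12, 21, 22, 18, 1, 38, 24]


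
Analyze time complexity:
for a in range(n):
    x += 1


Per nesting level: O(n) = O(n)
Complexity: O(n)


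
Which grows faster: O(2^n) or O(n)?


linear grows slower than exponential
O(n) is asymptotically smaller; O(2^n) grows faster


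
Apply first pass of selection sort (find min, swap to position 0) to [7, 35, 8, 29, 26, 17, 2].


After one pass: [2, 35, 8, 29, 26, 17, 7]


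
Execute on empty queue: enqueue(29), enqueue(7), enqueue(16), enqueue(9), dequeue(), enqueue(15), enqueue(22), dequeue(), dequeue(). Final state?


enqueue(29) -> [29]
enqueue(7) -> [29, 7]
enqueue(16) -> [29, 7, 16]
enqueue(9) -> [29, 7, 16, 9]
dequeue() returns 29 -> [7, 16, 9]
enqueue(15) -> [7, 16, 9, 15]
enqueue(22) -> [7, 16, 9, 15, 22]
dequeue() returns 7 -> [16, 9, 15, 22]
dequeue() returns 16 -> [9, 15, 22]
Final queue (front to back): [9, 15, 22]


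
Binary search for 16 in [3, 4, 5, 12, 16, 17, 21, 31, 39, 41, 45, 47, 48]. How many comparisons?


Search for 16:
[0,12] mid=6 arr[6]=21
[0,5] mid=2 arr[2]=5
[3,5] mid=4 arr[4]=16
Total: 3 comparisons


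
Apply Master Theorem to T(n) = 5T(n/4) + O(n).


a=5, b=4, c=1. log_4(5)=1.161 > c=1. Case 1: O(n^log_b(a)) = O(n^1.161)
Complexity: O(n^1.161)


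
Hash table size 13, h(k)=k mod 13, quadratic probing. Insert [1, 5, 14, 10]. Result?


Insertions: 1->slot 1; 5->slot 5; 14->slot 2; 10->slot 10
Table: [None, 1, 14, None, None, 5, None, None, None, None, 10, None, None]


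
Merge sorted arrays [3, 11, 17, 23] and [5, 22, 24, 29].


Compare heads, take smaller each step.
Merged: [3, 5, 11, 17, 22, 23, 24, 29]


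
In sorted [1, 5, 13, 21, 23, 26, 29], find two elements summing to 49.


Two pointers: lo=0, hi=6
Found pair: (23, 26) summing to 49


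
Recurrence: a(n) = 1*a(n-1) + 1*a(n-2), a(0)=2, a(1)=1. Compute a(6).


Build bottom-up:
...a(4)=7, a(5)=11, a(6)=1*11+1*7=18


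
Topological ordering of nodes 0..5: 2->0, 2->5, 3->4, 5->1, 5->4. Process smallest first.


Kahn's algorithm, process smallest node first
Order: [2, 0, 3, 5, 1, 4]


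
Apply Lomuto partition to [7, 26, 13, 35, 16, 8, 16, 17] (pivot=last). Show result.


Elements <= 17 go left of pivot.
Result: [7, 13, 16, 8, 16, 17, 26, 35], pivot at index 5


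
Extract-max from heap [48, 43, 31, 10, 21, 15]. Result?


Max = 48
Replace root with last, heapify down
Resulting heap: [43, 21, 31, 10, 15]


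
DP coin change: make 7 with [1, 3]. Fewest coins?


dp[0]=0; dp[i]=1+min(dp[i-c] for c in coins)
...dp[2]=2, dp[3]=1, dp[4]=2, dp[5]=3, dp[6]=2, dp[7]=3
Minimum coins for 7 = 3


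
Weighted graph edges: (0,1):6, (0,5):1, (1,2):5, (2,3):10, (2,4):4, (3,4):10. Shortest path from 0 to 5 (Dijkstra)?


Dijkstra from 0:
Distances: {0: 0, 1: 6, 2: 11, 3: 21, 4: 15, 5: 1}
Shortest distance to 5 = 1, path = [0, 5]


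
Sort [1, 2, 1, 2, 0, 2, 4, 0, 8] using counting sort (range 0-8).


Count array: [2, 2, 3, 0, 1, 0, 0, 0, 1]
Reconstruct: [0, 0, 1, 1, 2, 2, 2, 4, 8]


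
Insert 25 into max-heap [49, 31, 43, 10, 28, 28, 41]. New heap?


Append 25: [49, 31, 43, 10, 28, 28, 41, 25]
Bubble up: swap idx 7(25) with idx 3(10)
Result: [49, 31, 43, 25, 28, 28, 41, 10]


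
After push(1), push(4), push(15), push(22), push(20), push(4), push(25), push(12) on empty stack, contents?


push(1) -> [1]
push(4) -> [1, 4]
push(15) -> [1, 4, 15]
push(22) -> [1, 4, 15, 22]
push(20) -> [1, 4, 15, 22, 20]
push(4) -> [1, 4, 15, 22, 20, 4]
push(25) -> [1, 4, 15, 22, 20, 4, 25]
push(12) -> [1, 4, 15, 22, 20, 4, 25, 12]
Final stack (bottom to top): [1, 4, 15, 22, 20, 4, 25, 12]


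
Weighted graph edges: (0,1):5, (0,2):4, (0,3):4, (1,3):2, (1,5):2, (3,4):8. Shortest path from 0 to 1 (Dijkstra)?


Dijkstra from 0:
Distances: {0: 0, 1: 5, 2: 4, 3: 4, 4: 12, 5: 7}
Shortest distance to 1 = 5, path = [0, 1]


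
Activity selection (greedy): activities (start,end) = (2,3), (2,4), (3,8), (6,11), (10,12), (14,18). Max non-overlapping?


Greedy: pick earliest-ending, then skip overlaps.
Selected (4 activities): [(2, 3), (3, 8), (10, 12), (14, 18)]


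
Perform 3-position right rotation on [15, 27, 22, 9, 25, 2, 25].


Right rotate by 3: [25, 2, 25, 15, 27, 22, 9]


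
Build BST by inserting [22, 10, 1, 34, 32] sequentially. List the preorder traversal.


Root = 22; build tree by BST insertion.
Preorder traversal: [22, 10, 1, 34, 32]


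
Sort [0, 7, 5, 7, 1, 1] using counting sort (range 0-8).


Count array: [1, 2, 0, 0, 0, 1, 0, 2, 0]
Reconstruct: [0, 1, 1, 5, 7, 7]


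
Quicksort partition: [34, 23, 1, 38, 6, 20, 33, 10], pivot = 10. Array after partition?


Elements <= 10 go left of pivot.
Result: [1, 6, 10, 38, 23, 20, 33, 34], pivot at index 2


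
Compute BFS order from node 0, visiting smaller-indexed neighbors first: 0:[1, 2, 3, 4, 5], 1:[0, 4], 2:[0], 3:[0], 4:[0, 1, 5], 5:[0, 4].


BFS queue: start with [0]
Visit order: [0, 1, 2, 3, 4, 5]


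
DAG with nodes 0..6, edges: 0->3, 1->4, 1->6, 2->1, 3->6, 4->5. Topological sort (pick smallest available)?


Kahn's algorithm, process smallest node first
Order: [0, 2, 1, 3, 4, 5, 6]


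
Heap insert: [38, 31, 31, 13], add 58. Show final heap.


Append 58: [38, 31, 31, 13, 58]
Bubble up: swap idx 4(58) with idx 1(31); swap idx 1(58) with idx 0(38)
Result: [58, 38, 31, 13, 31]


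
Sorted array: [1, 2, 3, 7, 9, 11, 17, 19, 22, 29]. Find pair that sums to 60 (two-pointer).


Two pointers: lo=0, hi=9
No pair sums to 60


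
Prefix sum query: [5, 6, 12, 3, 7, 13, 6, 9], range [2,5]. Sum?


Prefix sums: [0, 5, 11, 23, 26, 33, 46, 52, 61]
Sum[2..5] = prefix[6] - prefix[2] = 46 - 11 = 35


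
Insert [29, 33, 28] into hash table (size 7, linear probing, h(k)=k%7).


Insertions: 29->slot 1; 33->slot 5; 28->slot 0
Table: [28, 29, None, None, None, 33, None]


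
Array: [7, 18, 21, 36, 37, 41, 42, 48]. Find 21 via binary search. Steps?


Search for 21:
[0,7] mid=3 arr[3]=36
[0,2] mid=1 arr[1]=18
[2,2] mid=2 arr[2]=21
Total: 3 comparisons


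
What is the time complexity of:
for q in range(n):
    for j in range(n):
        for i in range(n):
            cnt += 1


Per nesting level: O(n) * O(n) * O(n) = O(n^3)
Complexity: O(n^3)


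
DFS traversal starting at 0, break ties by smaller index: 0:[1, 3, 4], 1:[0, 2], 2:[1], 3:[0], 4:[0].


DFS stack-based: start with [0]
Visit order: [0, 1, 2, 3, 4]


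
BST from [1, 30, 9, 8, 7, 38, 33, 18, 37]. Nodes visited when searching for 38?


BST root = 1
Search for 38: compare at each node
Path: [1, 30, 38]


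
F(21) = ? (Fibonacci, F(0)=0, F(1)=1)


F(n)=F(n-1)+F(n-2)
...F(19)=4181, F(20)=6765, F(21)=10946


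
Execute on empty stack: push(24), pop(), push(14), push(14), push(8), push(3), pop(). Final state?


push(24) -> [24]
pop() returns 24 -> []
push(14) -> [14]
push(14) -> [14, 14]
push(8) -> [14, 14, 8]
push(3) -> [14, 14, 8, 3]
pop() returns 3 -> [14, 14, 8]
Final stack (bottom to top): [14, 14, 8]


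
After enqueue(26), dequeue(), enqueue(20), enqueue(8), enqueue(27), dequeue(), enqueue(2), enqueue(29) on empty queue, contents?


enqueue(26) -> [26]
dequeue() returns 26 -> []
enqueue(20) -> [20]
enqueue(8) -> [20, 8]
enqueue(27) -> [20, 8, 27]
dequeue() returns 20 -> [8, 27]
enqueue(2) -> [8, 27, 2]
enqueue(29) -> [8, 27, 2, 29]
Final queue (front to back): [8, 27, 2, 29]


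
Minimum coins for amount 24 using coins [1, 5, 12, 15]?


dp[0]=0; dp[i]=1+min(dp[i-c] for c in coins)
...dp[19]=4, dp[20]=2, dp[21]=3, dp[22]=3, dp[23]=4, dp[24]=2
Minimum coins for 24 = 2


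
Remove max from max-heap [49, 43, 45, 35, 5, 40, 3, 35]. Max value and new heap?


Max = 49
Replace root with last, heapify down
Resulting heap: [45, 43, 40, 35, 5, 35, 3]


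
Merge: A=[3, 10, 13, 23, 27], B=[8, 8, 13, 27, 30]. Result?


Compare heads, take smaller each step.
Merged: [3, 8, 8, 10, 13, 13, 23, 27, 27, 30]


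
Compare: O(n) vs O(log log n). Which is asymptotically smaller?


double-logarithmic grows slower than linear
O(log log n) is asymptotically smaller; O(n) grows faster


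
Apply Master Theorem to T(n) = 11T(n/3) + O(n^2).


a=11, b=3, c=2. log_3(11)=2.183 > c=2. Case 1: O(n^log_b(a)) = O(n^2.183)
Complexity: O(n^2.183)


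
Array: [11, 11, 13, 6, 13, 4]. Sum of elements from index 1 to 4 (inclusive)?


Prefix sums: [0, 11, 22, 35, 41, 54, 58]
Sum[1..4] = prefix[5] - prefix[1] = 54 - 11 = 43


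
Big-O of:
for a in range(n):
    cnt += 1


Per nesting level: O(n) = O(n)
Complexity: O(n)


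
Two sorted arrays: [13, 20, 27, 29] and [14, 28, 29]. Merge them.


Compare heads, take smaller each step.
Merged: [13, 14, 20, 27, 28, 29, 29]


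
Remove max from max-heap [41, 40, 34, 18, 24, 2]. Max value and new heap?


Max = 41
Replace root with last, heapify down
Resulting heap: [40, 24, 34, 18, 2]


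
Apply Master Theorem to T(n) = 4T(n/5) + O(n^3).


a=4, b=5, c=3. log_5(4)=0.861 < c=3. Case 3: O(n^c) = O(n^3)
Complexity: O(n^3)


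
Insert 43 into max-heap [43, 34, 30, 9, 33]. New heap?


Append 43: [43, 34, 30, 9, 33, 43]
Bubble up: swap idx 5(43) with idx 2(30)
Result: [43, 34, 43, 9, 33, 30]


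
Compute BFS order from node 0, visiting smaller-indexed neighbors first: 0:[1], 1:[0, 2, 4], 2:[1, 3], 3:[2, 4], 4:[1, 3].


BFS queue: start with [0]
Visit order: [0, 1, 2, 4, 3]


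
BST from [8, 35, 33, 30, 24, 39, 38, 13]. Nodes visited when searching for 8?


BST root = 8
Search for 8: compare at each node
Path: [8]


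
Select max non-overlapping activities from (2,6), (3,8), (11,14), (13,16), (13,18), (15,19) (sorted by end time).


Greedy: pick earliest-ending, then skip overlaps.
Selected (3 activities): [(2, 6), (11, 14), (15, 19)]


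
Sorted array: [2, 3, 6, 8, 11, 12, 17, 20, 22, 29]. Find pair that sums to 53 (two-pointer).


Two pointers: lo=0, hi=9
No pair sums to 53


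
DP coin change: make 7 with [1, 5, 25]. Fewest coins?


dp[0]=0; dp[i]=1+min(dp[i-c] for c in coins)
...dp[2]=2, dp[3]=3, dp[4]=4, dp[5]=1, dp[6]=2, dp[7]=3
Minimum coins for 7 = 3


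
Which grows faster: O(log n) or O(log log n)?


double-logarithmic grows slower than logarithmic
O(log log n) is asymptotically smaller; O(log n) grows faster


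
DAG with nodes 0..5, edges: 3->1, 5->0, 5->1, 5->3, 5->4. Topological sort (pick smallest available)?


Kahn's algorithm, process smallest node first
Order: [2, 5, 0, 3, 1, 4]


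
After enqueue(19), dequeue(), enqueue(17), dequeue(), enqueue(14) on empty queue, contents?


enqueue(19) -> [19]
dequeue() returns 19 -> []
enqueue(17) -> [17]
dequeue() returns 17 -> []
enqueue(14) -> [14]
Final queue (front to back): [14]


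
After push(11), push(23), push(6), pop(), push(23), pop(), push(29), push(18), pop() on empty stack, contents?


push(11) -> [11]
push(23) -> [11, 23]
push(6) -> [11, 23, 6]
pop() returns 6 -> [11, 23]
push(23) -> [11, 23, 23]
pop() returns 23 -> [11, 23]
push(29) -> [11, 23, 29]
push(18) -> [11, 23, 29, 18]
pop() returns 18 -> [11, 23, 29]
Final stack (bottom to top): [11, 23, 29]


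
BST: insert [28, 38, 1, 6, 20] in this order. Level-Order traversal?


Root = 28; build tree by BST insertion.
Level-Order traversal: [28, 1, 38, 6, 20]


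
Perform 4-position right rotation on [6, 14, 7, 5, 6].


Right rotate by 4: [14, 7, 5, 6, 6]


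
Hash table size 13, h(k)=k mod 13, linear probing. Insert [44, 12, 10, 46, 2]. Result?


Insertions: 44->slot 5; 12->slot 12; 10->slot 10; 46->slot 7; 2->slot 2
Table: [None, None, 2, None, None, 44, None, 46, None, None, 10, None, 12]


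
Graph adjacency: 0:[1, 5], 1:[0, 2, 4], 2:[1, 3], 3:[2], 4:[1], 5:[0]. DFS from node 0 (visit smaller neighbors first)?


DFS stack-based: start with [0]
Visit order: [0, 1, 2, 3, 4, 5]


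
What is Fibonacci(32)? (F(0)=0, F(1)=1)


F(n)=F(n-1)+F(n-2)
...F(30)=832040, F(31)=1346269, F(32)=2178309


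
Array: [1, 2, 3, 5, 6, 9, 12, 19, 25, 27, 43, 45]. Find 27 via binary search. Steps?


Search for 27:
[0,11] mid=5 arr[5]=9
[6,11] mid=8 arr[8]=25
[9,11] mid=10 arr[10]=43
[9,9] mid=9 arr[9]=27
Total: 4 comparisons


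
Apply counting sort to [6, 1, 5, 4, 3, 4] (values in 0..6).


Count array: [0, 1, 0, 1, 2, 1, 1]
Reconstruct: [1, 3, 4, 4, 5, 6]


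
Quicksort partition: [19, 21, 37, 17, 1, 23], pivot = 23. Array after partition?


Elements <= 23 go left of pivot.
Result: [19, 21, 17, 1, 23, 37], pivot at index 4


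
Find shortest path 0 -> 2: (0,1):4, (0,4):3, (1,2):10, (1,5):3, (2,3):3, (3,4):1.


Dijkstra from 0:
Distances: {0: 0, 1: 4, 2: 7, 3: 4, 4: 3, 5: 7}
Shortest distance to 2 = 7, path = [0, 4, 3, 2]


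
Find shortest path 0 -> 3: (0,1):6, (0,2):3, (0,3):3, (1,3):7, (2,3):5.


Dijkstra from 0:
Distances: {0: 0, 1: 6, 2: 3, 3: 3}
Shortest distance to 3 = 3, path = [0, 3]


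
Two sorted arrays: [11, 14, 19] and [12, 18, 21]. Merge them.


Compare heads, take smaller each step.
Merged: [11, 12, 14, 18, 19, 21]


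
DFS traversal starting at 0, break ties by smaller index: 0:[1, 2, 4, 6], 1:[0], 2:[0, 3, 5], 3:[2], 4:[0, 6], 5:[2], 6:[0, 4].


DFS stack-based: start with [0]
Visit order: [0, 1, 2, 3, 5, 4, 6]


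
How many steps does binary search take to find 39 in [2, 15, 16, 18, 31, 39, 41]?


Search for 39:
[0,6] mid=3 arr[3]=18
[4,6] mid=5 arr[5]=39
Total: 2 comparisons


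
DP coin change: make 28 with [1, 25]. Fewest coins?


dp[0]=0; dp[i]=1+min(dp[i-c] for c in coins)
...dp[23]=23, dp[24]=24, dp[25]=1, dp[26]=2, dp[27]=3, dp[28]=4
Minimum coins for 28 = 4


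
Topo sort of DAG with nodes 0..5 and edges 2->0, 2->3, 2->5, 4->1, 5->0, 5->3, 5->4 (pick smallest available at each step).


Kahn's algorithm, process smallest node first
Order: [2, 5, 0, 3, 4, 1]


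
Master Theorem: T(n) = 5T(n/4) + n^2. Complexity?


a=5, b=4, c=2. log_4(5)=1.161 < c=2. Case 3: O(n^c) = O(n^2)
Complexity: O(n^2)


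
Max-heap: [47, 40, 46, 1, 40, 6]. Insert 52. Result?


Append 52: [47, 40, 46, 1, 40, 6, 52]
Bubble up: swap idx 6(52) with idx 2(46); swap idx 2(52) with idx 0(47)
Result: [52, 40, 47, 1, 40, 6, 46]


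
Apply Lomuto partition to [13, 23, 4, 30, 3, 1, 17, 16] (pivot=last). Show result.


Elements <= 16 go left of pivot.
Result: [13, 4, 3, 1, 16, 30, 17, 23], pivot at index 4


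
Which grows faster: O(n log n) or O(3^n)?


linearithmic grows slower than exponential (base 3)
O(n log n) is asymptotically smaller; O(3^n) grows faster


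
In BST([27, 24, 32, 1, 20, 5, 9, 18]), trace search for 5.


BST root = 27
Search for 5: compare at each node
Path: [27, 24, 1, 20, 5]


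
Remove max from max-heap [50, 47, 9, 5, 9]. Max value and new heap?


Max = 50
Replace root with last, heapify down
Resulting heap: [47, 9, 9, 5]


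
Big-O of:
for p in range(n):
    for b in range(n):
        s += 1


Per nesting level: O(n) * O(n) = O(n^2)
Complexity: O(n^2)


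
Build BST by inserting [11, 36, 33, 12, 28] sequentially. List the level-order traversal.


Root = 11; build tree by BST insertion.
Level-Order traversal: [11, 36, 33, 12, 28]


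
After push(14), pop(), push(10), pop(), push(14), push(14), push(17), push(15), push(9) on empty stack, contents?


push(14) -> [14]
pop() returns 14 -> []
push(10) -> [10]
pop() returns 10 -> []
push(14) -> [14]
push(14) -> [14, 14]
push(17) -> [14, 14, 17]
push(15) -> [14, 14, 17, 15]
push(9) -> [14, 14, 17, 15, 9]
Final stack (bottom to top): [14, 14, 17, 15, 9]


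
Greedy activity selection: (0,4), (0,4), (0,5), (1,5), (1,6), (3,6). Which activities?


Greedy: pick earliest-ending, then skip overlaps.
Selected (1 activities): [(0, 4)]


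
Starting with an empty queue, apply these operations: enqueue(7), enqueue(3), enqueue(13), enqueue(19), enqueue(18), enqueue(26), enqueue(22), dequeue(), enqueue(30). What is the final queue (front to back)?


enqueue(7) -> [7]
enqueue(3) -> [7, 3]
enqueue(13) -> [7, 3, 13]
enqueue(19) -> [7, 3, 13, 19]
enqueue(18) -> [7, 3, 13, 19, 18]
enqueue(26) -> [7, 3, 13, 19, 18, 26]
enqueue(22) -> [7, 3, 13, 19, 18, 26, 22]
dequeue() returns 7 -> [3, 13, 19, 18, 26, 22]
enqueue(30) -> [3, 13, 19, 18, 26, 22, 30]
Final queue (front to back): [3, 13, 19, 18, 26, 22, 30]


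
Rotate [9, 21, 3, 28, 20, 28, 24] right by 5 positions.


Right rotate by 5: [3, 28, 20, 28, 24, 9, 21]


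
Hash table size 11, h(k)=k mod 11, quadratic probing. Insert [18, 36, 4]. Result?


Insertions: 18->slot 7; 36->slot 3; 4->slot 4
Table: [None, None, None, 36, 4, None, None, 18, None, None, None]


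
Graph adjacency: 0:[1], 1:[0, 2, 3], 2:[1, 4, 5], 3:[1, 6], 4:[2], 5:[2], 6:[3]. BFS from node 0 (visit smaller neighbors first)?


BFS queue: start with [0]
Visit order: [0, 1, 2, 3, 4, 5, 6]


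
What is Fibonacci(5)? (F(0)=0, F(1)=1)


F(n)=F(n-1)+F(n-2)
...F(3)=2, F(4)=3, F(5)=5


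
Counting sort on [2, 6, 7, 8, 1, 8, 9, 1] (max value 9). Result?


Count array: [0, 2, 1, 0, 0, 0, 1, 1, 2, 1]
Reconstruct: [1, 1, 2, 6, 7, 8, 8, 9]


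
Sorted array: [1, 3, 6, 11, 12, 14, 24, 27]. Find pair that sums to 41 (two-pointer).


Two pointers: lo=0, hi=7
Found pair: (14, 27) summing to 41


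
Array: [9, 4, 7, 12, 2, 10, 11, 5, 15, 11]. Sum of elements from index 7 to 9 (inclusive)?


Prefix sums: [0, 9, 13, 20, 32, 34, 44, 55, 60, 75, 86]
Sum[7..9] = prefix[10] - prefix[7] = 86 - 55 = 31


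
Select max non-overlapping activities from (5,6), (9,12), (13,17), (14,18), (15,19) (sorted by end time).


Greedy: pick earliest-ending, then skip overlaps.
Selected (3 activities): [(5, 6), (9, 12), (13, 17)]


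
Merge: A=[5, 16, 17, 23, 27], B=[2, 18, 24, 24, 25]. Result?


Compare heads, take smaller each step.
Merged: [2, 5, 16, 17, 18, 23, 24, 24, 25, 27]


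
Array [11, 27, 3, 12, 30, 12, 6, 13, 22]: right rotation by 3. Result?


Right rotate by 3: [6, 13, 22, 11, 27, 3, 12, 30, 12]


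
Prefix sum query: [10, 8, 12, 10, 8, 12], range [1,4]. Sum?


Prefix sums: [0, 10, 18, 30, 40, 48, 60]
Sum[1..4] = prefix[5] - prefix[1] = 48 - 10 = 38


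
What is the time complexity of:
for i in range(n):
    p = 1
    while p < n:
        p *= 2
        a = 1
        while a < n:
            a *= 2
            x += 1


Per nesting level: O(n) * O(log n) * O(log n) = O(n (log n)^2)
Complexity: O(n (log n)^2)


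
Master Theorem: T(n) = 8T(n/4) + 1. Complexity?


a=8, b=4, c=0. log_4(8)=1.5 > c=0. Case 1: O(n^log_b(a)) = O(n^1.500)
Complexity: O(n^1.500)


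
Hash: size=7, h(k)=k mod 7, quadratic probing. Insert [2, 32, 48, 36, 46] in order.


Insertions: 2->slot 2; 32->slot 4; 48->slot 6; 36->slot 1; 46->slot 5
Table: [None, 36, 2, None, 32, 46, 48]


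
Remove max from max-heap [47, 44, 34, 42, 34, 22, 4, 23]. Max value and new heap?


Max = 47
Replace root with last, heapify down
Resulting heap: [44, 42, 34, 23, 34, 22, 4]


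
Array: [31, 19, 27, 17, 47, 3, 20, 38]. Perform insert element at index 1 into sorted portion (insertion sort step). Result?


After one pass: [19, 31, 27, 17, 47, 3, 20, 38]


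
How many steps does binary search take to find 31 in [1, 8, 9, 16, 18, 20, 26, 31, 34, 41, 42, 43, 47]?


Search for 31:
[0,12] mid=6 arr[6]=26
[7,12] mid=9 arr[9]=41
[7,8] mid=7 arr[7]=31
Total: 3 comparisons


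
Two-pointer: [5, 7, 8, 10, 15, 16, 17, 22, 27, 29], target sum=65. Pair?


Two pointers: lo=0, hi=9
No pair sums to 65


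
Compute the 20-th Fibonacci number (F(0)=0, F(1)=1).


F(n)=F(n-1)+F(n-2)
...F(18)=2584, F(19)=4181, F(20)=6765


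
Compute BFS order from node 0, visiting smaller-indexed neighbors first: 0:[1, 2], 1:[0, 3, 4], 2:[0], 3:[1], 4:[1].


BFS queue: start with [0]
Visit order: [0, 1, 2, 3, 4]


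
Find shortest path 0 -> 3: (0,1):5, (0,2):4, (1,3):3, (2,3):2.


Dijkstra from 0:
Distances: {0: 0, 1: 5, 2: 4, 3: 6}
Shortest distance to 3 = 6, path = [0, 2, 3]


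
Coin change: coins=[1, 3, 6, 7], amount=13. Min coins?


dp[0]=0; dp[i]=1+min(dp[i-c] for c in coins)
...dp[8]=2, dp[9]=2, dp[10]=2, dp[11]=3, dp[12]=2, dp[13]=2
Minimum coins for 13 = 2


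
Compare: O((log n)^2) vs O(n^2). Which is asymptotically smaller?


polylogarithmic grows slower than quadratic
O((log n)^2) is asymptotically smaller; O(n^2) grows faster


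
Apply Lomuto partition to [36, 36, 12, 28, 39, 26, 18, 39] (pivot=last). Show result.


Elements <= 39 go left of pivot.
Result: [36, 36, 12, 28, 39, 26, 18, 39], pivot at index 7


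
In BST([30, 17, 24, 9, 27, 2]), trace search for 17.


BST root = 30
Search for 17: compare at each node
Path: [30, 17]


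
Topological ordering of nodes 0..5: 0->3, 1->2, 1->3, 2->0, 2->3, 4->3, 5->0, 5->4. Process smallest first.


Kahn's algorithm, process smallest node first
Order: [1, 2, 5, 0, 4, 3]


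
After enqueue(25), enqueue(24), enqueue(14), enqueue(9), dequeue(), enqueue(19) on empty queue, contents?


enqueue(25) -> [25]
enqueue(24) -> [25, 24]
enqueue(14) -> [25, 24, 14]
enqueue(9) -> [25, 24, 14, 9]
dequeue() returns 25 -> [24, 14, 9]
enqueue(19) -> [24, 14, 9, 19]
Final queue (front to back): [24, 14, 9, 19]


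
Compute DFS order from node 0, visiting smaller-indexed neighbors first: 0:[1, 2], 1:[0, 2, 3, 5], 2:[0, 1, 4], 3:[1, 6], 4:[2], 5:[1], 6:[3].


DFS stack-based: start with [0]
Visit order: [0, 1, 2, 4, 3, 6, 5]


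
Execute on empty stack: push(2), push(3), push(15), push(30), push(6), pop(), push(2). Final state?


push(2) -> [2]
push(3) -> [2, 3]
push(15) -> [2, 3, 15]
push(30) -> [2, 3, 15, 30]
push(6) -> [2, 3, 15, 30, 6]
pop() returns 6 -> [2, 3, 15, 30]
push(2) -> [2, 3, 15, 30, 2]
Final stack (bottom to top): [2, 3, 15, 30, 2]


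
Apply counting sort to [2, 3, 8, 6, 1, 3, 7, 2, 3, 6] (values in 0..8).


Count array: [0, 1, 2, 3, 0, 0, 2, 1, 1]
Reconstruct: [1, 2, 2, 3, 3, 3, 6, 6, 7, 8]


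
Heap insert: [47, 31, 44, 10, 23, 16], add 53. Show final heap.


Append 53: [47, 31, 44, 10, 23, 16, 53]
Bubble up: swap idx 6(53) with idx 2(44); swap idx 2(53) with idx 0(47)
Result: [53, 31, 47, 10, 23, 16, 44]


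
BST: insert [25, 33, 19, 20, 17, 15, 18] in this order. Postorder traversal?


Root = 25; build tree by BST insertion.
Postorder traversal: [15, 18, 17, 20, 19, 33, 25]


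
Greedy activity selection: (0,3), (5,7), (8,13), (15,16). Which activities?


Greedy: pick earliest-ending, then skip overlaps.
Selected (4 activities): [(0, 3), (5, 7), (8, 13), (15, 16)]


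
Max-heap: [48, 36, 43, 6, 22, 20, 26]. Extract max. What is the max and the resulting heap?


Max = 48
Replace root with last, heapify down
Resulting heap: [43, 36, 26, 6, 22, 20]


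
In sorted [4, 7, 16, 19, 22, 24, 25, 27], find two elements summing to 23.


Two pointers: lo=0, hi=7
Found pair: (4, 19) summing to 23


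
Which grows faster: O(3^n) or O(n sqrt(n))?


n^1.5 grows slower than exponential (base 3)
O(n sqrt(n)) is asymptotically smaller; O(3^n) grows faster


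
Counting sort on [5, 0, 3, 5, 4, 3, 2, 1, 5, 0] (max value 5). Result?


Count array: [2, 1, 1, 2, 1, 3]
Reconstruct: [0, 0, 1, 2, 3, 3, 4, 5, 5, 5]


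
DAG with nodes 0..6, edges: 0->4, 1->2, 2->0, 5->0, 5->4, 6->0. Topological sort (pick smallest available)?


Kahn's algorithm, process smallest node first
Order: [1, 2, 3, 5, 6, 0, 4]


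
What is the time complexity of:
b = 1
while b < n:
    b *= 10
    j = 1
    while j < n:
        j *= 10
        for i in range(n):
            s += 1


Per nesting level: O(log n) * O(log n) * O(n) = O(n (log n)^2)
Complexity: O(n (log n)^2)


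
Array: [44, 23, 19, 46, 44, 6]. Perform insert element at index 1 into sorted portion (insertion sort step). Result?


After one pass: [23, 44, 19, 46, 44, 6]


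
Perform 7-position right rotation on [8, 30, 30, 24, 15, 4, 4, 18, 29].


Right rotate by 7: [30, 24, 15, 4, 4, 18, 29, 8, 30]


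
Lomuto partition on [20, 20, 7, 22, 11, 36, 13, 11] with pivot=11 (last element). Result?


Elements <= 11 go left of pivot.
Result: [7, 11, 11, 22, 20, 36, 13, 20], pivot at index 2


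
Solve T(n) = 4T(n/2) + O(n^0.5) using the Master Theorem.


a=4, b=2, c=0.5. log_2(4)=2 > c=0.5. Case 1: O(n^log_b(a)) = O(n^2)
Complexity: O(n^2)


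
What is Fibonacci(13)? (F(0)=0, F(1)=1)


F(n)=F(n-1)+F(n-2)
...F(11)=89, F(12)=144, F(13)=233


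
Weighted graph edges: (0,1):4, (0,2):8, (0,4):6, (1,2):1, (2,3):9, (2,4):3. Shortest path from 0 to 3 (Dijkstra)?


Dijkstra from 0:
Distances: {0: 0, 1: 4, 2: 5, 3: 14, 4: 6}
Shortest distance to 3 = 14, path = [0, 1, 2, 3]


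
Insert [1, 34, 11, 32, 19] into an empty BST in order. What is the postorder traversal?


Root = 1; build tree by BST insertion.
Postorder traversal: [19, 32, 11, 34, 1]


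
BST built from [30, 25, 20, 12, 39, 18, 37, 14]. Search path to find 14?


BST root = 30
Search for 14: compare at each node
Path: [30, 25, 20, 12, 18, 14]


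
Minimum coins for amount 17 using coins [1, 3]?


dp[0]=0; dp[i]=1+min(dp[i-c] for c in coins)
...dp[12]=4, dp[13]=5, dp[14]=6, dp[15]=5, dp[16]=6, dp[17]=7
Minimum coins for 17 = 7


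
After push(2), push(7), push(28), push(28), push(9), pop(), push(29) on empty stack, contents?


push(2) -> [2]
push(7) -> [2, 7]
push(28) -> [2, 7, 28]
push(28) -> [2, 7, 28, 28]
push(9) -> [2, 7, 28, 28, 9]
pop() returns 9 -> [2, 7, 28, 28]
push(29) -> [2, 7, 28, 28, 29]
Final stack (bottom to top): [2, 7, 28, 28, 29]


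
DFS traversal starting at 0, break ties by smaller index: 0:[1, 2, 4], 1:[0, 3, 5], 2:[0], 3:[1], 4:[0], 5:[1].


DFS stack-based: start with [0]
Visit order: [0, 1, 3, 5, 2, 4]


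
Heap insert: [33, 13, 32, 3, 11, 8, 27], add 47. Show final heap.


Append 47: [33, 13, 32, 3, 11, 8, 27, 47]
Bubble up: swap idx 7(47) with idx 3(3); swap idx 3(47) with idx 1(13); swap idx 1(47) with idx 0(33)
Result: [47, 33, 32, 13, 11, 8, 27, 3]


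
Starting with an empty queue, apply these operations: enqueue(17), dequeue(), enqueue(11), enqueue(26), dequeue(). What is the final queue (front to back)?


enqueue(17) -> [17]
dequeue() returns 17 -> []
enqueue(11) -> [11]
enqueue(26) -> [11, 26]
dequeue() returns 11 -> [26]
Final queue (front to back): [26]


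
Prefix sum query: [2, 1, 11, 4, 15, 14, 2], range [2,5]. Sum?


Prefix sums: [0, 2, 3, 14, 18, 33, 47, 49]
Sum[2..5] = prefix[6] - prefix[2] = 47 - 3 = 44


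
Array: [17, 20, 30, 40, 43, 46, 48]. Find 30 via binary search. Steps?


Search for 30:
[0,6] mid=3 arr[3]=40
[0,2] mid=1 arr[1]=20
[2,2] mid=2 arr[2]=30
Total: 3 comparisons


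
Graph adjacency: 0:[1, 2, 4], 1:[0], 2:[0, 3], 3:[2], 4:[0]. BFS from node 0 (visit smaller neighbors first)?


BFS queue: start with [0]
Visit order: [0, 1, 2, 4, 3]


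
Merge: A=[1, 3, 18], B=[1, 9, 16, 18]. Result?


Compare heads, take smaller each step.
Merged: [1, 1, 3, 9, 16, 18, 18]


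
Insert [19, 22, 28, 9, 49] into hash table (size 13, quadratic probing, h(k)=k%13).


Insertions: 19->slot 6; 22->slot 9; 28->slot 2; 9->slot 10; 49->slot 11
Table: [None, None, 28, None, None, None, 19, None, None, 22, 9, 49, None]


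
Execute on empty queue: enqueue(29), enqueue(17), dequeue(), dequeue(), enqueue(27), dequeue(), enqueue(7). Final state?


enqueue(29) -> [29]
enqueue(17) -> [29, 17]
dequeue() returns 29 -> [17]
dequeue() returns 17 -> []
enqueue(27) -> [27]
dequeue() returns 27 -> []
enqueue(7) -> [7]
Final queue (front to back): [7]


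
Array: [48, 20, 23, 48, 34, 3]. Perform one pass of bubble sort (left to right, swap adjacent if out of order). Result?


After one pass: [20, 23, 48, 34, 3, 48]


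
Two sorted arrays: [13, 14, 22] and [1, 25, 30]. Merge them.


Compare heads, take smaller each step.
Merged: [1, 13, 14, 22, 25, 30]


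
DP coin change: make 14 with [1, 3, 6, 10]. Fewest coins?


dp[0]=0; dp[i]=1+min(dp[i-c] for c in coins)
...dp[9]=2, dp[10]=1, dp[11]=2, dp[12]=2, dp[13]=2, dp[14]=3
Minimum coins for 14 = 3


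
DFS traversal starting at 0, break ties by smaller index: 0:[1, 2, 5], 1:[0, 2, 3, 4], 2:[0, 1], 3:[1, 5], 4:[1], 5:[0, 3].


DFS stack-based: start with [0]
Visit order: [0, 1, 2, 3, 5, 4]


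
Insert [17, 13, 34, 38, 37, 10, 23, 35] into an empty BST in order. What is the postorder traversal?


Root = 17; build tree by BST insertion.
Postorder traversal: [10, 13, 23, 35, 37, 38, 34, 17]


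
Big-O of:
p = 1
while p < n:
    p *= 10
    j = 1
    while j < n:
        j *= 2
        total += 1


Per nesting level: O(log n) * O(log n) = O((log n)^2)
Complexity: O((log n)^2)


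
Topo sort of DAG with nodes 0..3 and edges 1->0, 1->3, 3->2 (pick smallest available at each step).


Kahn's algorithm, process smallest node first
Order: [1, 0, 3, 2]


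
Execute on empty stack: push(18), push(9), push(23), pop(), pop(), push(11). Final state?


push(18) -> [18]
push(9) -> [18, 9]
push(23) -> [18, 9, 23]
pop() returns 23 -> [18, 9]
pop() returns 9 -> [18]
push(11) -> [18, 11]
Final stack (bottom to top): [18, 11]


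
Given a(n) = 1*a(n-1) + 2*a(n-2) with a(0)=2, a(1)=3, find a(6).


Build bottom-up:
...a(4)=27, a(5)=53, a(6)=1*53+2*27=107


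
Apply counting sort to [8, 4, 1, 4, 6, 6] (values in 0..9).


Count array: [0, 1, 0, 0, 2, 0, 2, 0, 1, 0]
Reconstruct: [1, 4, 4, 6, 6, 8]


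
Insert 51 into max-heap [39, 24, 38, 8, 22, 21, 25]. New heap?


Append 51: [39, 24, 38, 8, 22, 21, 25, 51]
Bubble up: swap idx 7(51) with idx 3(8); swap idx 3(51) with idx 1(24); swap idx 1(51) with idx 0(39)
Result: [51, 39, 38, 24, 22, 21, 25, 8]


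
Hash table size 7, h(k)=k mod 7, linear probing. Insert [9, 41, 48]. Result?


Insertions: 9->slot 2; 41->slot 6; 48->slot 0
Table: [48, None, 9, None, None, None, 41]


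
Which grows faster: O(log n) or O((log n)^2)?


logarithmic grows slower than polylogarithmic
O(log n) is asymptotically smaller; O((log n)^2) grows faster


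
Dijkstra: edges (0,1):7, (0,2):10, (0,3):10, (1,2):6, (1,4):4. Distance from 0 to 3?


Dijkstra from 0:
Distances: {0: 0, 1: 7, 2: 10, 3: 10, 4: 11}
Shortest distance to 3 = 10, path = [0, 3]


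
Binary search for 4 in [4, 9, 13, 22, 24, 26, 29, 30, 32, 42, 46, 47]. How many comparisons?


Search for 4:
[0,11] mid=5 arr[5]=26
[0,4] mid=2 arr[2]=13
[0,1] mid=0 arr[0]=4
Total: 3 comparisons


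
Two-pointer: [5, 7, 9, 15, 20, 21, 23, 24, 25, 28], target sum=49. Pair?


Two pointers: lo=0, hi=9
Found pair: (21, 28) summing to 49


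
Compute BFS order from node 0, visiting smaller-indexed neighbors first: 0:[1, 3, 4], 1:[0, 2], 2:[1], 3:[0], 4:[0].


BFS queue: start with [0]
Visit order: [0, 1, 3, 4, 2]


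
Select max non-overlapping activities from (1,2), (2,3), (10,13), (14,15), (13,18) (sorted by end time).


Greedy: pick earliest-ending, then skip overlaps.
Selected (4 activities): [(1, 2), (2, 3), (10, 13), (14, 15)]


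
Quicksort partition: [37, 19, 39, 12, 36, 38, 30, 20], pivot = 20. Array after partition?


Elements <= 20 go left of pivot.
Result: [19, 12, 20, 37, 36, 38, 30, 39], pivot at index 2


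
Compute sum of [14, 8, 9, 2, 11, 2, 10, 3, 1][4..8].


Prefix sums: [0, 14, 22, 31, 33, 44, 46, 56, 59, 60]
Sum[4..8] = prefix[9] - prefix[4] = 60 - 33 = 27


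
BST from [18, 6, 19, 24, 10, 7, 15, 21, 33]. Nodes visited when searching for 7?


BST root = 18
Search for 7: compare at each node
Path: [18, 6, 10, 7]


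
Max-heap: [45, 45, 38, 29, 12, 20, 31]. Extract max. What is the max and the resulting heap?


Max = 45
Replace root with last, heapify down
Resulting heap: [45, 31, 38, 29, 12, 20]


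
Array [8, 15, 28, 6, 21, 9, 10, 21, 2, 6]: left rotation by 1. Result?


Left rotate by 1: [15, 28, 6, 21, 9, 10, 21, 2, 6, 8]


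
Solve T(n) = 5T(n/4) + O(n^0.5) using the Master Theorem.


a=5, b=4, c=0.5. log_4(5)=1.161 > c=0.5. Case 1: O(n^log_b(a)) = O(n^1.161)
Complexity: O(n^1.161)


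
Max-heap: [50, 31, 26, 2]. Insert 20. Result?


Append 20: [50, 31, 26, 2, 20]
Bubble up: no swaps needed
Result: [50, 31, 26, 2, 20]


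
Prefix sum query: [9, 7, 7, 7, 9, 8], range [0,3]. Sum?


Prefix sums: [0, 9, 16, 23, 30, 39, 47]
Sum[0..3] = prefix[4] - prefix[0] = 30 - 0 = 30


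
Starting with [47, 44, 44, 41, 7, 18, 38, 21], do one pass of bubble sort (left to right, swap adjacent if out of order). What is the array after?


After one pass: [44, 44, 41, 7, 18, 38, 21, 47]


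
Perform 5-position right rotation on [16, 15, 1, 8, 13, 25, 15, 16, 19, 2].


Right rotate by 5: [25, 15, 16, 19, 2, 16, 15, 1, 8, 13]


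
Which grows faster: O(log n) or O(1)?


constant grows slower than logarithmic
O(1) is asymptotically smaller; O(log n) grows faster


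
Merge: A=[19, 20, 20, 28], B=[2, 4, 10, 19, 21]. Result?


Compare heads, take smaller each step.
Merged: [2, 4, 10, 19, 19, 20, 20, 21, 28]


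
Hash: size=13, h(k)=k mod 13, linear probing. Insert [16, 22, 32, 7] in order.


Insertions: 16->slot 3; 22->slot 9; 32->slot 6; 7->slot 7
Table: [None, None, None, 16, None, None, 32, 7, None, 22, None, None, None]


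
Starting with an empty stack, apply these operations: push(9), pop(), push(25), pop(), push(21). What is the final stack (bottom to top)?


push(9) -> [9]
pop() returns 9 -> []
push(25) -> [25]
pop() returns 25 -> []
push(21) -> [21]
Final stack (bottom to top): [21]


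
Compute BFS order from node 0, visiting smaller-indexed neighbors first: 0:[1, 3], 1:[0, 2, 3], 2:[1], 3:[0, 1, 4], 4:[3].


BFS queue: start with [0]
Visit order: [0, 1, 3, 2, 4]


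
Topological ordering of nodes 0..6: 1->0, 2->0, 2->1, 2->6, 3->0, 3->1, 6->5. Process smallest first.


Kahn's algorithm, process smallest node first
Order: [2, 3, 1, 0, 4, 6, 5]


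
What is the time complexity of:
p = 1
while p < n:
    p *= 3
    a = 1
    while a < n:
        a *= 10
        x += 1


Per nesting level: O(log n) * O(log n) = O((log n)^2)
Complexity: O((log n)^2)


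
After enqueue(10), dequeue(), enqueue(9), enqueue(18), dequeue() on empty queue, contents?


enqueue(10) -> [10]
dequeue() returns 10 -> []
enqueue(9) -> [9]
enqueue(18) -> [9, 18]
dequeue() returns 9 -> [18]
Final queue (front to back): [18]


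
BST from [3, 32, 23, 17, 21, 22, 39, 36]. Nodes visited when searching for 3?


BST root = 3
Search for 3: compare at each node
Path: [3]


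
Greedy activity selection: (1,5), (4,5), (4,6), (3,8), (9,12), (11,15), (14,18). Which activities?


Greedy: pick earliest-ending, then skip overlaps.
Selected (3 activities): [(1, 5), (9, 12), (14, 18)]


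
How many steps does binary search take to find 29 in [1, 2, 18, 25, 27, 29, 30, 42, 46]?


Search for 29:
[0,8] mid=4 arr[4]=27
[5,8] mid=6 arr[6]=30
[5,5] mid=5 arr[5]=29
Total: 3 comparisons


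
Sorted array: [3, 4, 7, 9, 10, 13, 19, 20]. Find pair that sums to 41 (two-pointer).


Two pointers: lo=0, hi=7
No pair sums to 41


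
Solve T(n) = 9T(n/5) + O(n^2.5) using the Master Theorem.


a=9, b=5, c=2.5. log_5(9)=1.365 < c=2.5. Case 3: O(n^c) = O(n^2.500)
Complexity: O(n^2.500)


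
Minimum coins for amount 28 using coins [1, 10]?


dp[0]=0; dp[i]=1+min(dp[i-c] for c in coins)
...dp[23]=5, dp[24]=6, dp[25]=7, dp[26]=8, dp[27]=9, dp[28]=10
Minimum coins for 28 = 10


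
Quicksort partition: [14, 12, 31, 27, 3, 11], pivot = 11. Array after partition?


Elements <= 11 go left of pivot.
Result: [3, 11, 31, 27, 14, 12], pivot at index 1


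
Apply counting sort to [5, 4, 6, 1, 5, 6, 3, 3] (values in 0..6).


Count array: [0, 1, 0, 2, 1, 2, 2]
Reconstruct: [1, 3, 3, 4, 5, 5, 6, 6]
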